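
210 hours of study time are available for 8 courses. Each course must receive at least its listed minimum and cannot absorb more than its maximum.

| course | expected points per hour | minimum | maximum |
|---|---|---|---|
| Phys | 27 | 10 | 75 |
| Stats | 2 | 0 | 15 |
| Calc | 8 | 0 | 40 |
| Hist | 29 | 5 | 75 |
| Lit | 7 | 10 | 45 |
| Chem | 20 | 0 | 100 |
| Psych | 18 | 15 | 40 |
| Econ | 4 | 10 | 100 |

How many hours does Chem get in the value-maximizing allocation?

Meeting every minimum uses 10+0+0+5+10+0+15+10 = 50 hours, leaving 160.
Rank by expected points per hour: Hist 29 > Phys 27 > Chem 20 > Psych 18 > Calc 8 > Lit 7 > Econ 4 > Stats 2.
Hist takes 70 more to reach its cap of 75 → 90 left.
Phys takes 65 more to reach its cap of 75 → 25 left.
Only 25 left; Chem takes them to reach 25.

25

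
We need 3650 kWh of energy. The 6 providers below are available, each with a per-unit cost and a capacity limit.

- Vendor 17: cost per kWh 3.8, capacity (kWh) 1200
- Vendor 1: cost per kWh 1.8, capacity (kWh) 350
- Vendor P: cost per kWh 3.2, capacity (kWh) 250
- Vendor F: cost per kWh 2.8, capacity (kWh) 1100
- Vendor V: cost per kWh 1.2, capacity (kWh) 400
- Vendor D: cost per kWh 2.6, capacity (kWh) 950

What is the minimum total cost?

Cheapest first:
Take 400 from Vendor V at 1.2 — need 3250 more.
Vendor 1 (1.8): use full 350 — 2900 kWh to go.
Take 950 from Vendor D at 2.6 — need 1950 more.
Vendor F at 2.8: take all 1100 kWh — 850 still needed.
Vendor P at 3.2: take all 250 kWh — 600 still needed.
Vendor 17 (3.8): take the remaining 600 — done.
Cost = 400×1.2 + 350×1.8 + 950×2.6 + 1100×2.8 + 250×3.2 + 600×3.8 = 9740.

9740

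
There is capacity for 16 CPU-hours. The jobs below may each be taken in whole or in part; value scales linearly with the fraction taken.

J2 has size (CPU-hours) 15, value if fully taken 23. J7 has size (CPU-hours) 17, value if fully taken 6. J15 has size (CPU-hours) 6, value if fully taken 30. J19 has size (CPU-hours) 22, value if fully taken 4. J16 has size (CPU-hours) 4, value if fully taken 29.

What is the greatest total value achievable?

Sort by value density: J16 29/4≈7.25, J15 30/6≈5, J2 23/15≈1.53, J7 6/17≈0.353, J19 4/22≈0.182.
J16: take in full, 4 CPU-hours for value 29 — 12 left.
J15: take in full, 6 CPU-hours for value 30 — 6 left.
Fill the last 6 CPU-hours with part of J2: 6/15 of it earns 9.2.
Total value = 68.2.

68.2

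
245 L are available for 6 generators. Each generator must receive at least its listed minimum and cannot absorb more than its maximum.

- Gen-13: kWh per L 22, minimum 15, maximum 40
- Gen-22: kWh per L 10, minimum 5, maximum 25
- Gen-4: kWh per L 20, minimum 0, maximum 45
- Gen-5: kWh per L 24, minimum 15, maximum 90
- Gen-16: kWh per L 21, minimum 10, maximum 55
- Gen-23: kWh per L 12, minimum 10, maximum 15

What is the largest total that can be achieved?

5265

Meeting every minimum uses 15+5+0+15+10+10 = 55 L, leaving 190.
Rank by kWh per L: Gen-5 24 > Gen-13 22 > Gen-16 21 > Gen-4 20 > Gen-23 12 > Gen-22 10.
Gen-5: +75 to 90 (cap) → 115 left.
Gen-13: +25 to 40 (cap) → 90 left.
Give Gen-16 45 more to hit its cap of 55 → 45 left.
Gen-4 takes 45 more to reach its cap of 45 → 0 left.
Total = 22×40 + 10×5 + 20×45 + 24×90 + 21×55 + 12×10 = 5265.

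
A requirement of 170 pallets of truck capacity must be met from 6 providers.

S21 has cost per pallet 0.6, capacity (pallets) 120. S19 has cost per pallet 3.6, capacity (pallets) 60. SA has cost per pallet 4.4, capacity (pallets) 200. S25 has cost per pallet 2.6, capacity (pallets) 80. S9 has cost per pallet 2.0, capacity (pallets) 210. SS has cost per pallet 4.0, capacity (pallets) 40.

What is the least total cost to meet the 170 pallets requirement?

172

Cheapest first:
Take 120 from S21 at 0.6 ; need 50 more.
S9 (2.0): take the remaining 50 ; done.
S25, S19, SS, SA: unused.
Cost = 120×0.6 + 50×2.0 = 172.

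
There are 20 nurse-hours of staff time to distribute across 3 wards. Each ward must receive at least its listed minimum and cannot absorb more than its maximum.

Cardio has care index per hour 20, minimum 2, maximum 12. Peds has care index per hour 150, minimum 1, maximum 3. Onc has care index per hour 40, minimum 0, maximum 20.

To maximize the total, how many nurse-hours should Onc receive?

15

Meeting every minimum uses 2+1+0 = 3 nurse-hours, leaving 17.
Rank by care index per hour: Peds 150 > Onc 40 > Cardio 20.
Give Peds 2 more to hit its cap of 3 → 15 left.
Only 15 left; Onc takes them to reach 15.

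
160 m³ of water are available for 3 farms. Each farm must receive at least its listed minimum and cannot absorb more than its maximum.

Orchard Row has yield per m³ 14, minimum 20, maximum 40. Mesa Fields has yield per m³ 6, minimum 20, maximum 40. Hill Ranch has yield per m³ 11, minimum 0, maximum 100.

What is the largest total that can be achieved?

Meeting every minimum uses 20+20+0 = 40 m³, leaving 120.
Order the farms by yield per m³: Orchard Row 14 > Hill Ranch 11 > Mesa Fields 6.
Give Orchard Row 20 more to hit its cap of 40 ; 100 left.
Hill Ranch takes 100 more to reach its cap of 100 ; 0 left.
Total = 14×40 + 6×20 + 11×100 = 1780.

1780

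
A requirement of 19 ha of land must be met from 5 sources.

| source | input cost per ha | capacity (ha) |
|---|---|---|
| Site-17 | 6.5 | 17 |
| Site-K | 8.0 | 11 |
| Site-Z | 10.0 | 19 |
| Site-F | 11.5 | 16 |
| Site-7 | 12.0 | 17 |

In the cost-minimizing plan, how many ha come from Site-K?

Use sources in increasing cost order.
Site-17 (6.5): use full 17 → 2 ha to go.
Take 2 from Site-K at 8.0 to finish.
Site-Z, Site-F, Site-7: unused.

2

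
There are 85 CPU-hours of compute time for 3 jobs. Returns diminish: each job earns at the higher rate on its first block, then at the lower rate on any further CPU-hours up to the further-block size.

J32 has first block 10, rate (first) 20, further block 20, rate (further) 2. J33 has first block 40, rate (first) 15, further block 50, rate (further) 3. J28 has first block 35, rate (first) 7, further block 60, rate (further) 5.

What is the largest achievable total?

Rank every tier by rate: J32/tier1 20 > J33/tier1 15 > J28/tier1 7 > J28/tier2 5 > J33/tier2 3 > J32/tier2 2.
Fill J32 tier1 block (10 at 20) → 75 left.
J33 tier1 at 15: fill all 40 → 35 left.
J28 tier1 at 7: fill all 35 → 0 left.
Total = 20×10 + 15×40 + 7×35 = 1045.

1045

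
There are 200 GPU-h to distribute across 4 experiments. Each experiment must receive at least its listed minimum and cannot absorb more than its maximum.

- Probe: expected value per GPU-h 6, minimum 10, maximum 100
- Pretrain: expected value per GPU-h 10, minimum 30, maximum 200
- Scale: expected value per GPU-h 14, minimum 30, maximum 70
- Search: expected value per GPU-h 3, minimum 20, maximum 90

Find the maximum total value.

Meeting every minimum uses 10+30+30+20 = 90 GPU-h, leaving 110.
Highest expected value per GPU-h first: Scale 14 > Pretrain 10 > Probe 6 > Search 3.
Give Scale 40 more to hit its cap of 70 — 70 left.
Only 70 left; Pretrain takes them to reach 100.
Total = 6×10 + 10×100 + 14×70 + 3×20 = 2100.

2100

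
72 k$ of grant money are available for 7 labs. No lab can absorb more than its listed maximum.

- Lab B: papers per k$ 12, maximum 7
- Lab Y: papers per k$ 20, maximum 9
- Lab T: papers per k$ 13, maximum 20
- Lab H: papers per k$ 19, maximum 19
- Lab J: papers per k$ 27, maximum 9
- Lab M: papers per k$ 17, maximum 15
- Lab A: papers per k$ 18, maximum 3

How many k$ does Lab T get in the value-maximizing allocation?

Order the labs by papers per k$: Lab J 27 > Lab Y 20 > Lab H 19 > Lab A 18 > Lab M 17 > Lab T 13 > Lab B 12.
Lab J takes 9 to reach its cap of 9 ; 63 left.
Give Lab Y 9 to hit its cap of 9 ; 54 left.
Lab H takes 19 to reach its cap of 19 ; 35 left.
Lab A takes 3 to reach its cap of 3 ; 32 left.
Give Lab M 15 to hit its cap of 15 ; 17 left.
Lab T has room for 20 but only 17 remain, so it gets 17.

17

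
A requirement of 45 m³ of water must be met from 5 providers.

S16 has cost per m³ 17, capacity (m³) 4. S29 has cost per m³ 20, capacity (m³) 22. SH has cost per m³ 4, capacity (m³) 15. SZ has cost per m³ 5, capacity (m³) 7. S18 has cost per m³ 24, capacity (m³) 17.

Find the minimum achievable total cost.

Cheapest first:
SH at 4: take all 15 m³ — 30 still needed.
SZ at 5: take all 7 m³ — 23 still needed.
S16 at 17: take all 4 m³ — 19 still needed.
S29 (20): take the remaining 19 — done.
S18: unused.
Cost = 15×4 + 7×5 + 4×17 + 19×20 = 543.

543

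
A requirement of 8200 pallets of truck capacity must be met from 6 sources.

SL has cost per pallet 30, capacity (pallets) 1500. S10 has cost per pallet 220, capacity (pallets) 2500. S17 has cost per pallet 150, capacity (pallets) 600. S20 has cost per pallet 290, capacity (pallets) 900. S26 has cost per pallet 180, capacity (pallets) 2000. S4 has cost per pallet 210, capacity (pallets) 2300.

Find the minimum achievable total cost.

Use sources in increasing cost order.
SL at 30: take all 1500 pallets → 6700 still needed.
S17 (150): use full 600 → 6100 pallets to go.
S26 at 180: take all 2000 pallets → 4100 still needed.
S4 at 210: take all 2300 pallets → 1800 still needed.
Take 1800 from S10 at 220 to finish.
S20: unused.
Cost = 1500×30 + 600×150 + 2000×180 + 2300×210 + 1800×220 = 1374000.

1374000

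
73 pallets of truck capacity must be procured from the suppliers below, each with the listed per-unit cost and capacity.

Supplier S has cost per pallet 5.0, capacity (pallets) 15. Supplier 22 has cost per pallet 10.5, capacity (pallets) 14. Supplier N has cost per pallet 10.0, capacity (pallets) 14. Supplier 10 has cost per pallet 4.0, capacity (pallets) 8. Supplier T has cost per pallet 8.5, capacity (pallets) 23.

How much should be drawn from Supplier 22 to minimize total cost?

Fill from the cheapest supplier first.
Take 8 from Supplier 10 at 4.0 — need 65 more.
Supplier S (5.0): use full 15 — 50 pallets to go.
Take 23 from Supplier T at 8.5 — need 27 more.
Supplier N at 10.0: take all 14 pallets — 13 still needed.
Supplier 22 (10.5): take the remaining 13 — done.

13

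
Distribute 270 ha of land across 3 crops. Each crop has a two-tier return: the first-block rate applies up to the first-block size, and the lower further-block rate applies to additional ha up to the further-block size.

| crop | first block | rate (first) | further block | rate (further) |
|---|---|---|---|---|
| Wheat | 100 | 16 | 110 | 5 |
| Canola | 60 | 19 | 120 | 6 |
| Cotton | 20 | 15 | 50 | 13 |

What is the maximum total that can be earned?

3930

Rank every tier by rate: Canola/T1 19 > Wheat/T1 16 > Cotton/T1 15 > Cotton/T2 13 > Canola/T2 6 > Wheat/T2 5.
Canola/T1 (19): +60 ; 210 left.
Fill Wheat T1 block (100 at 16) ; 110 left.
Cotton/T1 (15): +20 ; 90 left.
Fill Cotton T2 block (50 at 13) ; 40 left.
Canola/T2: +40 of 120 at 6; pool empty.
Total = 19×60 + 16×100 + 15×20 + 13×50 + 6×40 = 3930.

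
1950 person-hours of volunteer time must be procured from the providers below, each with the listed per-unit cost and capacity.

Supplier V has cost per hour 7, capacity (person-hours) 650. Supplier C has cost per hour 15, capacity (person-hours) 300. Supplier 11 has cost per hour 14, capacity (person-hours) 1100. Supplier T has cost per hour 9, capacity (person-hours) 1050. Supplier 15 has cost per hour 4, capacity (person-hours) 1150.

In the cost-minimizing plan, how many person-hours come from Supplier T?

Fill from the cheapest provider first.
Take 1150 from Supplier 15 at 4 — need 800 more.
Supplier V at 7: take all 650 person-hours — 150 still needed.
Take 150 from Supplier T at 9 to finish.
Supplier 11, Supplier C: unused.

150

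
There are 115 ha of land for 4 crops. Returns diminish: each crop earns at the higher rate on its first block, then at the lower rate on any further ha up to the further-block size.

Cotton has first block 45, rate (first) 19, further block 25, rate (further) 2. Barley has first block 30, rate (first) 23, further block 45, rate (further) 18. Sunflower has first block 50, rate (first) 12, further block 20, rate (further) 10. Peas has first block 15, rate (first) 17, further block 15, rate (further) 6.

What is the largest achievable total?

Order all 8 blocks by rate: Barley/first 23 > Cotton/first 19 > Barley/second 18 > Peas/first 17 > Sunflower/first 12 > Sunflower/second 10 > Peas/second 6 > Cotton/second 2.
Barley first at 23: fill all 30 ; 85 left.
Cotton/first (19): +45 ; 40 left.
40 remain; put them into Barley second at 18.
Total = 23×30 + 19×45 + 18×40 = 2265.

2265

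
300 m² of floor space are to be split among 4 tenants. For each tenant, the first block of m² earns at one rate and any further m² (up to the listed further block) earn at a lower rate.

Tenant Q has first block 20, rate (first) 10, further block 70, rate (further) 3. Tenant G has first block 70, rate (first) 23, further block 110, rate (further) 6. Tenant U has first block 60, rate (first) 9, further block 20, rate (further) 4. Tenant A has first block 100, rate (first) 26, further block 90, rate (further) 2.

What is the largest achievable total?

Rank every tier by rate: Tenant A/tier1 26 > Tenant G/tier1 23 > Tenant Q/tier1 10 > Tenant U/tier1 9 > Tenant G/tier2 6 > Tenant U/tier2 4 > Tenant Q/tier2 3 > Tenant A/tier2 2.
Fill Tenant A tier1 block (100 at 26) ; 200 left.
Tenant G/tier1 (23): +70 ; 130 left.
Tenant Q/tier1 (10): +20 ; 110 left.
Tenant U/tier1 (9): +60 ; 50 left.
Tenant G tier2 at 6: only 50 left, fill 50.
Total = 26×100 + 23×70 + 10×20 + 9×60 + 6×50 = 5250.

5250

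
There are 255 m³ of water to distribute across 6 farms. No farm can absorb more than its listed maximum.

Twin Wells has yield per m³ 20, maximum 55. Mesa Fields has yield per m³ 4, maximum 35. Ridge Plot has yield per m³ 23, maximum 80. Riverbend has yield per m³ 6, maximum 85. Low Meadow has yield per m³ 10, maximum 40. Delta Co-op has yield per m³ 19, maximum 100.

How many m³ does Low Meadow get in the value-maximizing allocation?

Highest yield per m³ first: Ridge Plot 23 > Twin Wells 20 > Delta Co-op 19 > Low Meadow 10 > Riverbend 6 > Mesa Fields 4.
Give Ridge Plot 80 to hit its cap of 80 → 175 left.
Twin Wells takes 55 to reach its cap of 55 → 120 left.
Delta Co-op takes 100 to reach its cap of 100 → 20 left.
Only 20 left; Low Meadow takes them to reach 20.

20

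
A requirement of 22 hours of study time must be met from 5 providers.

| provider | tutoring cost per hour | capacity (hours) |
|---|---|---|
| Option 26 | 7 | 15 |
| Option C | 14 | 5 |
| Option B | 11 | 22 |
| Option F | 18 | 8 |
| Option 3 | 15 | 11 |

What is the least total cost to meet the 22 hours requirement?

Cheapest first:
Option 26 at 7: take all 15 hours — 7 still needed.
Option B at 11: take 7 of its 22 — requirement met.
Option C, Option 3, Option F: unused.
Cost = 15×7 + 7×11 = 182.

182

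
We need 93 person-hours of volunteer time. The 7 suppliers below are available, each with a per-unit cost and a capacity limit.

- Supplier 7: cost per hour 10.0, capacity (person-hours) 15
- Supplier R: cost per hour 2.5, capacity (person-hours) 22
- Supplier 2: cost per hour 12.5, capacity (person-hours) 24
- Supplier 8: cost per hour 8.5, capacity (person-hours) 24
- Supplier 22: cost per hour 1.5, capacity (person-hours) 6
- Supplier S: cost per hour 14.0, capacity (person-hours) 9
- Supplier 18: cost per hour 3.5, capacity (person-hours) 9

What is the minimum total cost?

662

Cheapest first:
Supplier 22 (1.5): use full 6 — 87 person-hours to go.
Supplier R at 2.5: take all 22 person-hours — 65 still needed.
Supplier 18 (3.5): use full 9 — 56 person-hours to go.
Supplier 8 at 8.5: take all 24 person-hours — 32 still needed.
Supplier 7 (10.0): use full 15 — 17 person-hours to go.
Supplier 2 (12.5): take the remaining 17 — done.
Supplier S: unused.
Cost = 6×1.5 + 22×2.5 + 9×3.5 + 24×8.5 + 15×10.0 + 17×12.5 = 662.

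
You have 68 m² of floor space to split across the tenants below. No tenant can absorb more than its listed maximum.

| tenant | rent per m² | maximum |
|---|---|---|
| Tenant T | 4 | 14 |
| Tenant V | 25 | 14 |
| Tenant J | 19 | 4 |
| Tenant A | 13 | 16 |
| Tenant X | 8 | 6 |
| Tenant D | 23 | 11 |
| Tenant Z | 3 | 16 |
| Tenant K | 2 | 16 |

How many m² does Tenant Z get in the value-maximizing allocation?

3

Order the tenants by rent per m²: Tenant V 25 > Tenant D 23 > Tenant J 19 > Tenant A 13 > Tenant X 8 > Tenant T 4 > Tenant Z 3 > Tenant K 2.
Tenant V: +14 to 14 (cap) — 54 left.
Tenant D: +11 to 11 (cap) — 43 left.
Tenant J takes 4 to reach its cap of 4 — 39 left.
Tenant A: +16 to 16 (cap) — 23 left.
Tenant X takes 6 to reach its cap of 6 — 17 left.
Give Tenant T 14 to hit its cap of 14 — 3 left.
Tenant Z has room for 16 but only 3 remain, so it gets 3.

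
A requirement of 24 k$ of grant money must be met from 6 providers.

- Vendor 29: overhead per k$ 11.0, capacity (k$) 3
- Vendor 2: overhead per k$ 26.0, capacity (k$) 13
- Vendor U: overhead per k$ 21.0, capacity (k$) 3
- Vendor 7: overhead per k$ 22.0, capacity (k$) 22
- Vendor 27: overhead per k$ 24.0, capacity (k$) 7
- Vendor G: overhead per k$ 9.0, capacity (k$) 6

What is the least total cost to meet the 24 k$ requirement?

Cheapest first:
Vendor G at 9.0: take all 6 k$ ; 18 still needed.
Take 3 from Vendor 29 at 11.0 ; need 15 more.
Take 3 from Vendor U at 21.0 ; need 12 more.
Take 12 from Vendor 7 at 22.0 to finish.
Vendor 27, Vendor 2: unused.
Cost = 6×9.0 + 3×11.0 + 3×21.0 + 12×22.0 = 414.

414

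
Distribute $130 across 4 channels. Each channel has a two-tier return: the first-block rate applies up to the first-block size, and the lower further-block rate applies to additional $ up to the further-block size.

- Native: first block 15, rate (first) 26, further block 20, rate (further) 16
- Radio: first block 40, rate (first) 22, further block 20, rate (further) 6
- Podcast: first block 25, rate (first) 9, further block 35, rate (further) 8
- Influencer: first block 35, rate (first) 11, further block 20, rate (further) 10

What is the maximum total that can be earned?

2175

Order all 8 blocks by rate: Native/tier1 26 > Radio/tier1 22 > Native/tier2 16 > Influencer/tier1 11 > Influencer/tier2 10 > Podcast/tier1 9 > Podcast/tier2 8 > Radio/tier2 6.
Native/tier1 (26): +15 → 115 left.
Radio tier1 at 22: fill all 40 → 75 left.
Native/tier2 (16): +20 → 55 left.
Influencer tier1 at 11: fill all 35 → 20 left.
Fill Influencer tier2 block (20 at 10) → 0 left.
Total = 26×15 + 22×40 + 16×20 + 11×35 + 10×20 = 2175.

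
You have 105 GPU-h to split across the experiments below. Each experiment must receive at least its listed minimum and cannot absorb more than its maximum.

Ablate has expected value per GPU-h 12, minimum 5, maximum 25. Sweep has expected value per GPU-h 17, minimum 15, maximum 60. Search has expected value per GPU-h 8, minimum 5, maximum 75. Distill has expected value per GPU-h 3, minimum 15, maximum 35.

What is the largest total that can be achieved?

1405

Meeting every minimum uses 5+15+5+15 = 40 GPU-h, leaving 65.
Highest expected value per GPU-h first: Sweep 17 > Ablate 12 > Search 8 > Distill 3.
Sweep: +45 to 60 (cap) → 20 left.
Ablate: +20 to 25 (cap) → 0 left.
Total = 12×25 + 17×60 + 8×5 + 3×15 = 1405.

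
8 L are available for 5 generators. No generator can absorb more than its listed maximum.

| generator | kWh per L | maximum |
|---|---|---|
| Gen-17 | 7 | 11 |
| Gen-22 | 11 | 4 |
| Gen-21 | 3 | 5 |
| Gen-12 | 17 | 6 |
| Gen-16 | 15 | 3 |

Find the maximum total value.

132

Order the generators by kWh per L: Gen-12 17 > Gen-16 15 > Gen-22 11 > Gen-17 7 > Gen-21 3.
Give Gen-12 6 to hit its cap of 6 ; 2 left.
Gen-16 has room for 3 but only 2 remain, so it gets 2.
Total = 17×6 + 15×2 = 132.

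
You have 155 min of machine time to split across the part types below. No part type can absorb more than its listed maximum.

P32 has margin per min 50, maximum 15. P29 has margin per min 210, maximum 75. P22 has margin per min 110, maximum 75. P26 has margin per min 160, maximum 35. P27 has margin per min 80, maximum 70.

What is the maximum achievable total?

26300

Rank by margin per min: P29 210 > P26 160 > P22 110 > P27 80 > P32 50.
P29 takes 75 to reach its cap of 75 ; 80 left.
Give P26 35 to hit its cap of 35 ; 45 left.
P22 has room for 75 but only 45 remain, so it gets 45.
Total = 210×75 + 110×45 + 160×35 = 26300.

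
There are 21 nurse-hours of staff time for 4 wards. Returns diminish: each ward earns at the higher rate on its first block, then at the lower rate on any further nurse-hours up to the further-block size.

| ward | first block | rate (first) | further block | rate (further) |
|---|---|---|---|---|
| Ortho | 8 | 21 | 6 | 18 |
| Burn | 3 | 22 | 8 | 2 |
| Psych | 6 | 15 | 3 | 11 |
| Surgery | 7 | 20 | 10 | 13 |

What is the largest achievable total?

428

Treat each block as its own option and order by rate: Burn/first 22 > Ortho/first 21 > Surgery/first 20 > Ortho/second 18 > Psych/first 15 > Surgery/second 13 > Psych/second 11 > Burn/second 2.
Burn first at 22: fill all 3 ; 18 left.
Ortho first at 21: fill all 8 ; 10 left.
Fill Surgery first block (7 at 20) ; 3 left.
Ortho second at 18: only 3 left, fill 3.
Total = 22×3 + 21×8 + 20×7 + 18×3 = 428.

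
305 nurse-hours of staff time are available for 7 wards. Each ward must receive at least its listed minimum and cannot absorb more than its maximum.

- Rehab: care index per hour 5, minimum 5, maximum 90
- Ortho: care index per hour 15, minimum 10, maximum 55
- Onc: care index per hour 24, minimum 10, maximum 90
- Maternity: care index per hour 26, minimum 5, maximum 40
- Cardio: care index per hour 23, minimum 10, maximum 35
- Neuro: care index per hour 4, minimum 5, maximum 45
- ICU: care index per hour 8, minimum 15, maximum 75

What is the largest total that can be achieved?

5475

Meeting every minimum uses 5+10+10+5+10+5+15 = 60 nurse-hours, leaving 245.
Rank by care index per hour: Maternity 26 > Onc 24 > Cardio 23 > Ortho 15 > ICU 8 > Rehab 5 > Neuro 4.
Maternity: +35 to 40 (cap) → 210 left.
Give Onc 80 more to hit its cap of 90 → 130 left.
Cardio: +25 to 35 (cap) → 105 left.
Ortho takes 45 more to reach its cap of 55 → 60 left.
ICU takes 60 more to reach its cap of 75 → 0 left.
Total = 5×5 + 15×55 + 24×90 + 26×40 + 23×35 + 4×5 + 8×75 = 5475.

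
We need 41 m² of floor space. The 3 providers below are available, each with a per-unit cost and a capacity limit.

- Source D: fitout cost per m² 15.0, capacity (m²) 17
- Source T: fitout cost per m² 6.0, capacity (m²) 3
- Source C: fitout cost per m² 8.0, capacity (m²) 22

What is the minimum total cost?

Use providers in increasing cost order.
Source T (6.0): use full 3 → 38 m² to go.
Source C at 8.0: take all 22 m² → 16 still needed.
Source D (15.0): take the remaining 16 → done.
Cost = 3×6.0 + 22×8.0 + 16×15.0 = 434.

434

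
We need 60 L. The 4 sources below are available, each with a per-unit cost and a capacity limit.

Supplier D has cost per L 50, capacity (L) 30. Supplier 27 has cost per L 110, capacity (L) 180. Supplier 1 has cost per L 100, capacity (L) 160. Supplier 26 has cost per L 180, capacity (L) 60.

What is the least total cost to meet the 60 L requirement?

4500

Cheapest first:
Take 30 from Supplier D at 50 — need 30 more.
Take 30 from Supplier 1 at 100 to finish.
Supplier 27, Supplier 26: unused.
Cost = 30×50 + 30×100 = 4500.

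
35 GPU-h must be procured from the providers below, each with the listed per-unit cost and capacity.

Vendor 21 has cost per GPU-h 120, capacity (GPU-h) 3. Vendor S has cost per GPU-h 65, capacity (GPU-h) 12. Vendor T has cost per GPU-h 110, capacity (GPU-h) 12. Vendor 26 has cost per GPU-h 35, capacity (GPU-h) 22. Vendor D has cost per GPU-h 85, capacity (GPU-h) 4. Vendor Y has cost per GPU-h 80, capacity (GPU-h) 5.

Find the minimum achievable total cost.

1630

Use providers in increasing cost order.
Vendor 26 (35): use full 22 → 13 GPU-h to go.
Vendor S at 65: take all 12 GPU-h → 1 still needed.
Take 1 from Vendor Y at 80 to finish.
Vendor D, Vendor T, Vendor 21: unused.
Cost = 22×35 + 12×65 + 1×80 = 1630.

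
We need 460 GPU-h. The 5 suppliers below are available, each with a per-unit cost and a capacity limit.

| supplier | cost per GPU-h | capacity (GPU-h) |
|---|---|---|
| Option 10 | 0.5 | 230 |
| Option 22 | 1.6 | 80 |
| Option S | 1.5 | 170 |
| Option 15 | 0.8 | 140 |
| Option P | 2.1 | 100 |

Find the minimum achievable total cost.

362

Cheapest first:
Option 10 (0.5): use full 230 — 230 GPU-h to go.
Take 140 from Option 15 at 0.8 — need 90 more.
Take 90 from Option S at 1.5 to finish.
Option 22, Option P: unused.
Cost = 230×0.5 + 140×0.8 + 90×1.5 = 362.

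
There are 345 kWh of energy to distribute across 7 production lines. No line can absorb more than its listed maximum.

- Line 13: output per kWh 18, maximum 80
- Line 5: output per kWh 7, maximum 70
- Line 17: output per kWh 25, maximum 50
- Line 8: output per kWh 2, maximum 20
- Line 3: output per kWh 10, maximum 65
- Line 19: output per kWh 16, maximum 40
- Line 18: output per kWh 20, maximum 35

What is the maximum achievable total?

5180

Rank by output per kWh: Line 17 25 > Line 18 20 > Line 13 18 > Line 19 16 > Line 3 10 > Line 5 7 > Line 8 2.
Line 17: +50 to 50 (cap) — 295 left.
Give Line 18 35 to hit its cap of 35 — 260 left.
Line 13: +80 to 80 (cap) — 180 left.
Line 19: +40 to 40 (cap) — 140 left.
Give Line 3 65 to hit its cap of 65 — 75 left.
Give Line 5 70 to hit its cap of 70 — 5 left.
Only 5 left; Line 8 takes them to reach 5.
Total = 18×80 + 7×70 + 25×50 + 2×5 + 10×65 + 16×40 + 20×35 = 5180.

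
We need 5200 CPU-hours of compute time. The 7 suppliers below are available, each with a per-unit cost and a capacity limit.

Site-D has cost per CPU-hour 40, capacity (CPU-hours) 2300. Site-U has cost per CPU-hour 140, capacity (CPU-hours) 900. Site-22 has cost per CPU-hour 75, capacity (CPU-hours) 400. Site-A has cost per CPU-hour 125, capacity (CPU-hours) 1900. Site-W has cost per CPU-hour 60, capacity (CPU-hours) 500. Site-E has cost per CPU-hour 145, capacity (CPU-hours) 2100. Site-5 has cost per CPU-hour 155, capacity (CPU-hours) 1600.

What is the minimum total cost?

403500

Use suppliers in increasing cost order.
Take 2300 from Site-D at 40 — need 2900 more.
Site-W (60): use full 500 — 2400 CPU-hours to go.
Take 400 from Site-22 at 75 — need 2000 more.
Site-A at 125: take all 1900 CPU-hours — 100 still needed.
Take 100 from Site-U at 140 to finish.
Site-E, Site-5: unused.
Cost = 2300×40 + 500×60 + 400×75 + 1900×125 + 100×140 = 403500.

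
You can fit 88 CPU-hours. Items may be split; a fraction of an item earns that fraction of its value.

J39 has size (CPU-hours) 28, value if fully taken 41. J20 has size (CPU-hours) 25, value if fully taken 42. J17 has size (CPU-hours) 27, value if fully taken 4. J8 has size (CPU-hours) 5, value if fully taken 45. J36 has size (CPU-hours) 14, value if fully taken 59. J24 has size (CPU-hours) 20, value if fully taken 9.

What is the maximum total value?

194.2

Best value per unit of size first: J8 45/5≈9, J36 59/14≈4.21, J20 42/25≈1.68, J39 41/28≈1.46, J24 9/20≈0.45, J17 4/27≈0.148.
All 5 CPU-hours of J8 fit (value 45) ; 83 remain.
Take all of J36 (14 CPU-hours, value 59) ; 69 CPU-hours left.
All 25 CPU-hours of J20 fit (value 42) ; 44 remain.
All 28 CPU-hours of J39 fit (value 41) ; 16 remain.
Fill the last 16 CPU-hours with part of J24: 16/20 of it earns 7.2.
Total value = 194.2.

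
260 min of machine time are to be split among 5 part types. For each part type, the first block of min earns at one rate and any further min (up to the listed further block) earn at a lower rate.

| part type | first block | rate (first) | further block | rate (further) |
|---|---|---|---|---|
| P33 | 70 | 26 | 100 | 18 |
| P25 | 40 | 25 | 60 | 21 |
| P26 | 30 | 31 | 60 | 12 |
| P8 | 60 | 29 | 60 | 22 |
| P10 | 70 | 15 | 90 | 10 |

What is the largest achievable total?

6810

Order all 10 blocks by rate: P26/first 31 > P8/first 29 > P33/first 26 > P25/first 25 > P8/second 22 > P25/second 21 > P33/second 18 > P10/first 15 > P26/second 12 > P10/second 10.
P26 first at 31: fill all 30 ; 230 left.
P8 first at 29: fill all 60 ; 170 left.
P33/first (26): +70 ; 100 left.
P25/first (25): +40 ; 60 left.
P8/second (22): +60 ; 0 left.
Total = 31×30 + 29×60 + 26×70 + 25×40 + 22×60 = 6810.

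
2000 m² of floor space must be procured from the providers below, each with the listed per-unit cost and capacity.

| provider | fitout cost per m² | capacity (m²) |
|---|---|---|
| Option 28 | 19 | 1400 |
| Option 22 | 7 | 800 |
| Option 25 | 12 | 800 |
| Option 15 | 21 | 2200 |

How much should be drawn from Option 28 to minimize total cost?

Cheapest first:
Option 22 at 7: take all 800 m² → 1200 still needed.
Option 25 (12): use full 800 → 400 m² to go.
Option 28 at 19: take 400 of its 1400 → requirement met.
Option 15: unused.

400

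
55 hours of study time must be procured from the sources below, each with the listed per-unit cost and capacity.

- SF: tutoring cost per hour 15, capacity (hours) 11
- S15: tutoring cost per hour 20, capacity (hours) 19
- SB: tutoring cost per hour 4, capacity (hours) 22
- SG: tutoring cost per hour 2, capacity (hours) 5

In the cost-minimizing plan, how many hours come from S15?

Fill from the cheapest source first.
SG at 2: take all 5 hours — 50 still needed.
Take 22 from SB at 4 — need 28 more.
Take 11 from SF at 15 — need 17 more.
S15 (20): take the remaining 17 — done.

17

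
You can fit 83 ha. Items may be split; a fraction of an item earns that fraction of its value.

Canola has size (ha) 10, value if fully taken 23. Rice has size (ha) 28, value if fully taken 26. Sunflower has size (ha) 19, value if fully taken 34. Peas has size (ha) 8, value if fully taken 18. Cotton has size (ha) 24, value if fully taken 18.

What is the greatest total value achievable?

114.5

Best value per unit of size first: Canola 23/10≈2.3, Peas 18/8≈2.25, Sunflower 34/19≈1.79, Rice 26/28≈0.929, Cotton 18/24≈0.75.
All 10 ha of Canola fit (value 23) — 73 remain.
All 8 ha of Peas fit (value 18) — 65 remain.
Sunflower: take in full, 19 ha for value 34 — 46 left.
Rice: take in full, 28 ha for value 26 — 18 left.
18 ha left: a 18/24 share of Cotton gives 18×18/24 = 13.5.
Total value = 114.5.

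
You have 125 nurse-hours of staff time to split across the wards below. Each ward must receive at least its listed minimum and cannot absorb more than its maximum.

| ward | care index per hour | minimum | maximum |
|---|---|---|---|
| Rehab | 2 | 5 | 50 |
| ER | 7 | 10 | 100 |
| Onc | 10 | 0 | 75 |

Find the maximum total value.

Meeting every minimum uses 5+10+0 = 15 nurse-hours, leaving 110.
Highest care index per hour first: Onc 10 > ER 7 > Rehab 2.
Onc takes 75 more to reach its cap of 75 → 35 left.
Only 35 left; ER takes them to reach 45.
Total = 2×5 + 7×45 + 10×75 = 1075.

1075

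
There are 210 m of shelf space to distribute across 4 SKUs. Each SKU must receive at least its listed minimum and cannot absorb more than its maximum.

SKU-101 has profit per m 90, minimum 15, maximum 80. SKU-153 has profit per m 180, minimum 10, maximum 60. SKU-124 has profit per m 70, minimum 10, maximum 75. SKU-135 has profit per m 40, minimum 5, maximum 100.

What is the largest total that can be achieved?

Meeting every minimum uses 15+10+10+5 = 40 m, leaving 170.
Highest profit per m first: SKU-153 180 > SKU-101 90 > SKU-124 70 > SKU-135 40.
Give SKU-153 50 more to hit its cap of 60 → 120 left.
SKU-101: +65 to 80 (cap) → 55 left.
SKU-124: +55 (room for 65) → 65. Pool exhausted.
Total = 90×80 + 180×60 + 70×65 + 40×5 = 22750.

22750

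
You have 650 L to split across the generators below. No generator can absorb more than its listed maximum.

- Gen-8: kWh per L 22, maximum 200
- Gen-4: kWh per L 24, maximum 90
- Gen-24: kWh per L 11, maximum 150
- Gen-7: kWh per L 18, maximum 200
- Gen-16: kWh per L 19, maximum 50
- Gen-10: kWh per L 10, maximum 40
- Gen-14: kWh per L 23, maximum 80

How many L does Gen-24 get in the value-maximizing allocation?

Rank by kWh per L: Gen-4 24 > Gen-14 23 > Gen-8 22 > Gen-16 19 > Gen-7 18 > Gen-24 11 > Gen-10 10.
Give Gen-4 90 to hit its cap of 90 ; 560 left.
Gen-14 takes 80 to reach its cap of 80 ; 480 left.
Gen-8: +200 to 200 (cap) ; 280 left.
Gen-16: +50 to 50 (cap) ; 230 left.
Gen-7: +200 to 200 (cap) ; 30 left.
Only 30 left; Gen-24 takes them to reach 30.

30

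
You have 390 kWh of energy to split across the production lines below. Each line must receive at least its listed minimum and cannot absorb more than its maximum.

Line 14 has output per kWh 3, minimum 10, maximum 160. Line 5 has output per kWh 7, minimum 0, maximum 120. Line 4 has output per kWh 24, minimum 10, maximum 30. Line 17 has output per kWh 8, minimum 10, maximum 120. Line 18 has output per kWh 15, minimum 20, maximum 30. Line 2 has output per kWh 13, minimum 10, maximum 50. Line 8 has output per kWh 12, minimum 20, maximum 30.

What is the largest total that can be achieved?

4010

Meeting every minimum uses 10+0+10+10+20+10+20 = 80 kWh, leaving 310.
Rank by output per kWh: Line 4 24 > Line 18 15 > Line 2 13 > Line 8 12 > Line 17 8 > Line 5 7 > Line 14 3.
Line 4 takes 20 more to reach its cap of 30 ; 290 left.
Line 18: +10 to 30 (cap) ; 280 left.
Give Line 2 40 more to hit its cap of 50 ; 240 left.
Give Line 8 10 more to hit its cap of 30 ; 230 left.
Line 17: +110 to 120 (cap) ; 120 left.
Give Line 5 120 more to hit its cap of 120 ; 0 left.
Total = 3×10 + 7×120 + 24×30 + 8×120 + 15×30 + 13×50 + 12×30 = 4010.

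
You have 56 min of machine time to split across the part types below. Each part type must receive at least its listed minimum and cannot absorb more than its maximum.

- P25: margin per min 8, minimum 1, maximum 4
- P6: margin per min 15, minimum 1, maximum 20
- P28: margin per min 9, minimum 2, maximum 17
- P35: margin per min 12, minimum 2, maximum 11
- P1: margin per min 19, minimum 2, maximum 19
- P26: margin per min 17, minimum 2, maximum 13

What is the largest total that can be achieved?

Meeting every minimum uses 1+1+2+2+2+2 = 10 min, leaving 46.
Highest margin per min first: P1 19 > P26 17 > P6 15 > P35 12 > P28 9 > P25 8.
Give P1 17 more to hit its cap of 19 ; 29 left.
P26: +11 to 13 (cap) ; 18 left.
P6: +18 (room for 19) → 19. Pool exhausted.
Total = 8×1 + 15×19 + 9×2 + 12×2 + 19×19 + 17×13 = 917.

917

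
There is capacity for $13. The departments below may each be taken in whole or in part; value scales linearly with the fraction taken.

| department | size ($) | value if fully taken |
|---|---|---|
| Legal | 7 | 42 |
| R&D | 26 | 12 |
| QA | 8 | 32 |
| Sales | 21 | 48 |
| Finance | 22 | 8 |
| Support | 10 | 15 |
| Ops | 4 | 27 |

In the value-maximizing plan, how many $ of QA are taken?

2

Sort by value density: Ops 27/4≈6.75, Legal 42/7≈6, QA 32/8≈4, Sales 48/21≈2.29, Support 15/10≈1.5, R&D 12/26≈0.462, Finance 8/22≈0.364.
Take all of Ops (4 $, value 27) ; 9 $ left.
All 7 $ of Legal fit (value 42) ; 2 remain.
Only 2 $ remain; take 2/8 of QA for value 32×2/8 = 8.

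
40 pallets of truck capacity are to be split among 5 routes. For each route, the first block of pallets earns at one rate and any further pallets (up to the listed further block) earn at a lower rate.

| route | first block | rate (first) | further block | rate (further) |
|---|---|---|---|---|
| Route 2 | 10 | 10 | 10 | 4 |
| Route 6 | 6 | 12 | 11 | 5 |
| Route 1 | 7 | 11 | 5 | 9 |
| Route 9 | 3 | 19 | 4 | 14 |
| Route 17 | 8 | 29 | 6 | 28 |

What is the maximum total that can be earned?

Order all 10 blocks by rate: Route 17/tier1 29 > Route 17/tier2 28 > Route 9/tier1 19 > Route 9/tier2 14 > Route 6/tier1 12 > Route 1/tier1 11 > Route 2/tier1 10 > Route 1/tier2 9 > Route 6/tier2 5 > Route 2/tier2 4.
Fill Route 17 tier1 block (8 at 29) — 32 left.
Route 17/tier2 (28): +6 — 26 left.
Route 9/tier1 (19): +3 — 23 left.
Route 9 tier2 at 14: fill all 4 — 19 left.
Route 6 tier1 at 12: fill all 6 — 13 left.
Route 1 tier1 at 11: fill all 7 — 6 left.
Route 2/tier1: +6 of 10 at 10; pool empty.
Total = 29×8 + 28×6 + 19×3 + 14×4 + 12×6 + 11×7 + 10×6 = 722.

722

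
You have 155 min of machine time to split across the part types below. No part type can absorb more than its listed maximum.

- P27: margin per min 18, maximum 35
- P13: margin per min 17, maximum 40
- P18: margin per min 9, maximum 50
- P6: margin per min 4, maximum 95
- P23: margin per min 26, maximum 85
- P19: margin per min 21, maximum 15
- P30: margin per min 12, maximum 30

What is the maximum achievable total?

Order the part types by margin per min: P23 26 > P19 21 > P27 18 > P13 17 > P30 12 > P18 9 > P6 4.
P23 takes 85 to reach its cap of 85 ; 70 left.
P19: +15 to 15 (cap) ; 55 left.
Give P27 35 to hit its cap of 35 ; 20 left.
P13 has room for 40 but only 20 remain, so it gets 20.
Total = 18×35 + 17×20 + 26×85 + 21×15 = 3495.

3495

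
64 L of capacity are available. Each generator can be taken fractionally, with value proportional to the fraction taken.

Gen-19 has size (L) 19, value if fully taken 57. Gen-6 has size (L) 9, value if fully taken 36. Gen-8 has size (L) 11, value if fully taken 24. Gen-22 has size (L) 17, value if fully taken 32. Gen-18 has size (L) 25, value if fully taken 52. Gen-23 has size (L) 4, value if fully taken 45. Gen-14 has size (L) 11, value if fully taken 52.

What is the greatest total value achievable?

Rank by value-to-size ratio: Gen-23 45/4≈11.2, Gen-14 52/11≈4.73, Gen-6 36/9≈4, Gen-19 57/19≈3, Gen-8 24/11≈2.18, Gen-18 52/25≈2.08, Gen-22 32/17≈1.88.
Take all of Gen-23 (4 L, value 45) — 60 L left.
All 11 L of Gen-14 fit (value 52) — 49 remain.
Gen-6: take in full, 9 L for value 36 — 40 left.
All 19 L of Gen-19 fit (value 57) — 21 remain.
All 11 L of Gen-8 fit (value 24) — 10 remain.
Only 10 L remain; take 10/25 of Gen-18 for value 52×10/25 = 20.8.
Total value = 234.8.

234.8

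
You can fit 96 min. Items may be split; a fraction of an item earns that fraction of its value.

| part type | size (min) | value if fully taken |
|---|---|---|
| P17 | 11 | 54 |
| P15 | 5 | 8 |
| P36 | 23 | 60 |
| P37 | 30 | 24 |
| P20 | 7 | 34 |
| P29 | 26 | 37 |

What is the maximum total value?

212.2

Best value per unit of size first: P17 54/11≈4.91, P20 34/7≈4.86, P36 60/23≈2.61, P15 8/5≈1.6, P29 37/26≈1.42, P37 24/30≈0.8.
P17: take in full, 11 min for value 54 ; 85 left.
Take all of P20 (7 min, value 34) ; 78 min left.
All 23 min of P36 fit (value 60) ; 55 remain.
All 5 min of P15 fit (value 8) ; 50 remain.
Take all of P29 (26 min, value 37) ; 24 min left.
Only 24 min remain; take 24/30 of P37 for value 24×24/30 = 19.2.
Total value = 212.2.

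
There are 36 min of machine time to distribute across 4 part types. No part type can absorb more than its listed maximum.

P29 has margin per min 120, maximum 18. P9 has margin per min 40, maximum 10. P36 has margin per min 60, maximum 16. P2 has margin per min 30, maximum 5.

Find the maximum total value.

3200

Highest margin per min first: P29 120 > P36 60 > P9 40 > P2 30.
P29: +18 to 18 (cap) — 18 left.
P36 takes 16 to reach its cap of 16 — 2 left.
P9: +2 (room for 10) → 2. Pool exhausted.
Total = 120×18 + 40×2 + 60×16 = 3200.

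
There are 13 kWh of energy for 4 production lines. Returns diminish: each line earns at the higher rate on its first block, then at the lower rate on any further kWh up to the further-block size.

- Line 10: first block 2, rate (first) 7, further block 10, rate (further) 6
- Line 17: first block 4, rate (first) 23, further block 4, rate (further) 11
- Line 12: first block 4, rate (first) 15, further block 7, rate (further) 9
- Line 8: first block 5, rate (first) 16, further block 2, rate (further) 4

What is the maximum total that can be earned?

Order all 8 blocks by rate: Line 17/tier1 23 > Line 8/tier1 16 > Line 12/tier1 15 > Line 17/tier2 11 > Line 12/tier2 9 > Line 10/tier1 7 > Line 10/tier2 6 > Line 8/tier2 4.
Line 17 tier1 at 23: fill all 4 ; 9 left.
Line 8 tier1 at 16: fill all 5 ; 4 left.
Fill Line 12 tier1 block (4 at 15) ; 0 left.
Total = 23×4 + 16×5 + 15×4 = 232.

232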